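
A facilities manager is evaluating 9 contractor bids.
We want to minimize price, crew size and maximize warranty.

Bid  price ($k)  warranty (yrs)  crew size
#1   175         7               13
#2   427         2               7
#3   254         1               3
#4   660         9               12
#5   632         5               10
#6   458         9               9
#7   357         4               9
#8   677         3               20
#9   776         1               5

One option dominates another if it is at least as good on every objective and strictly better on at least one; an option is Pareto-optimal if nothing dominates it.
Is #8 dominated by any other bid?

#1 vs #8: price 175≤677, warranty 7≥3, crew size 13≤20 — #1 is at least as good on every objective and strictly better on at least one, so #1 dominates #8.

Yes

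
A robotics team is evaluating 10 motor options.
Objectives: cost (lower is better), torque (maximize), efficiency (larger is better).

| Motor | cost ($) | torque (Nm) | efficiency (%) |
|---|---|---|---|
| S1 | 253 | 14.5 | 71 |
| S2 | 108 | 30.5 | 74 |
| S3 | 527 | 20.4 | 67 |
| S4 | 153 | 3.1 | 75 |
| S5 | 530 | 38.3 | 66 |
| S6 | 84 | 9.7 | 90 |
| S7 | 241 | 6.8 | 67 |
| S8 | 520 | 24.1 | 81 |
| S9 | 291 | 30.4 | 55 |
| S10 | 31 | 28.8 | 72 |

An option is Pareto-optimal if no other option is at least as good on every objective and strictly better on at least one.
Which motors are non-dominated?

S2, S5, S6, S8, S10

S1: dominated by S2 (cost 108≤253, torque 30.5≥14.5, efficiency 74≥71).
S2: not dominated.
S3: dominated by S2 (cost 108≤527, torque 30.5≥20.4, efficiency 74≥67).
S4: dominated by S6 (cost 84≤153, torque 9.7≥3.1, efficiency 90≥75).
S5: not dominated (best torque).
S6: not dominated (best efficiency).
S7: dominated by S2 (cost 108≤241, torque 30.5≥6.8, efficiency 74≥67).
S8: not dominated.
S9: dominated by S2 (cost 108≤291, torque 30.5≥30.4, efficiency 74≥55).
S10: not dominated (best cost).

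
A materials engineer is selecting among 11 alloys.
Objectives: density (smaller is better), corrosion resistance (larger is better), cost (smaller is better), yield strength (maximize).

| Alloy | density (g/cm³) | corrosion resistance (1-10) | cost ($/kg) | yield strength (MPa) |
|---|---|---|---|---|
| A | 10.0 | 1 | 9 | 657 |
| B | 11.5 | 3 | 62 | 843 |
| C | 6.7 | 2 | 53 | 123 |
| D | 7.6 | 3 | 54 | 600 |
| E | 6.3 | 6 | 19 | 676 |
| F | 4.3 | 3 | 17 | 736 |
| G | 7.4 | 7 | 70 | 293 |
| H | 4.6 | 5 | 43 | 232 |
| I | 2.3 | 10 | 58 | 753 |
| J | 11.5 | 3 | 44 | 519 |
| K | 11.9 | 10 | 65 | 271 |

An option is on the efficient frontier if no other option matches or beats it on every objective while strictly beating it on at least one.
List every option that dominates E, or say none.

none

A: worse on density (10.0 vs 6.3).
B: worse on density (11.5 vs 6.3).
C: worse on density (6.7 vs 6.3).
D: worse on density (7.6 vs 6.3).
F: worse on corrosion resistance (3 vs 6).
G: worse on density (7.4 vs 6.3).
H: worse on corrosion resistance (5 vs 6).
I: worse on cost (58 vs 19).
J: worse on density (11.5 vs 6.3).
K: worse on density (11.9 vs 6.3).
No option dominates E.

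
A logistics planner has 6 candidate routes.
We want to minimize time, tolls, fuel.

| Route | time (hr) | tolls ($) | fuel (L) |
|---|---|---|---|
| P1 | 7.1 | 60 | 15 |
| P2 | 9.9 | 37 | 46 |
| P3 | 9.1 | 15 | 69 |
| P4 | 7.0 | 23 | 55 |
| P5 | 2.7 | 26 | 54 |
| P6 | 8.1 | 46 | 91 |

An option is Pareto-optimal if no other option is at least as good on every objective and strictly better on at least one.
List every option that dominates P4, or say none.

none

P1: worse on time (7.1 vs 7.0).
P2: worse on time (9.9 vs 7.0).
P3: worse on time (9.1 vs 7.0).
P5: worse on tolls (26 vs 23).
P6: worse on time (8.1 vs 7.0).
No option dominates P4.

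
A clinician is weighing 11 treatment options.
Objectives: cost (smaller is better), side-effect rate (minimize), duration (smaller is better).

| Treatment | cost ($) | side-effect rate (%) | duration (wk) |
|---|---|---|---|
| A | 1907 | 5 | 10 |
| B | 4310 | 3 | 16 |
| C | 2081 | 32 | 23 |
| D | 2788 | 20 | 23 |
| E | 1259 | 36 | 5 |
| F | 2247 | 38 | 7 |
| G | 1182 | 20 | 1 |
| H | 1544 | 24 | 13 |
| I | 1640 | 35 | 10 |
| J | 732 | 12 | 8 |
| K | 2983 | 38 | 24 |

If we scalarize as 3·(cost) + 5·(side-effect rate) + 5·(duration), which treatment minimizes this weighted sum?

A: 3·1907 + 5·5 + 5·10 = 5796
B: 3·4310 + 5·3 + 5·16 = 13025
C: 3·2081 + 5·32 + 5·23 = 6518
D: 3·2788 + 5·20 + 5·23 = 8579
E: 3·1259 + 5·36 + 5·5 = 3982
F: 3·2247 + 5·38 + 5·7 = 6966
G: 3·1182 + 5·20 + 5·1 = 3651
H: 3·1544 + 5·24 + 5·13 = 4817
I: 3·1640 + 5·35 + 5·10 = 5145
J: 3·732 + 5·12 + 5·8 = 2296
K: 3·2983 + 5·38 + 5·24 = 9259
Lowest: J at 2296.

J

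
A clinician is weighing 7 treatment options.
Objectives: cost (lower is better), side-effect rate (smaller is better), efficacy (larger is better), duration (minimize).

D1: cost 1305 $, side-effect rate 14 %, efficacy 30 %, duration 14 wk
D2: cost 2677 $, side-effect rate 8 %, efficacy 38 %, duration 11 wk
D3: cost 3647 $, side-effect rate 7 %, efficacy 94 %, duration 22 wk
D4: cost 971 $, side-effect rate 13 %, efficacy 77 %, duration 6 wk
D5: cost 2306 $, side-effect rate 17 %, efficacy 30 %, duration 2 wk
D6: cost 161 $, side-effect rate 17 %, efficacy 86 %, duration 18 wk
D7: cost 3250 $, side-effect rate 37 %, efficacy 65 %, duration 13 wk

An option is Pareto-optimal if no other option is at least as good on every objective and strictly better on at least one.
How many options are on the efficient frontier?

5

D1: dominated by D4 (cost 971≤1305, side-effect rate 13≤14, efficacy 77≥30, duration 6≤14).
D2: not dominated.
D3: not dominated (best side-effect rate).
D4: not dominated.
D5: not dominated (best duration).
D6: not dominated (best cost).
D7: dominated by D4 (cost 971≤3250, side-effect rate 13≤37, efficacy 77≥65, duration 6≤13).
Pareto-optimal: D2, D3, D4, D5, D6 → 5.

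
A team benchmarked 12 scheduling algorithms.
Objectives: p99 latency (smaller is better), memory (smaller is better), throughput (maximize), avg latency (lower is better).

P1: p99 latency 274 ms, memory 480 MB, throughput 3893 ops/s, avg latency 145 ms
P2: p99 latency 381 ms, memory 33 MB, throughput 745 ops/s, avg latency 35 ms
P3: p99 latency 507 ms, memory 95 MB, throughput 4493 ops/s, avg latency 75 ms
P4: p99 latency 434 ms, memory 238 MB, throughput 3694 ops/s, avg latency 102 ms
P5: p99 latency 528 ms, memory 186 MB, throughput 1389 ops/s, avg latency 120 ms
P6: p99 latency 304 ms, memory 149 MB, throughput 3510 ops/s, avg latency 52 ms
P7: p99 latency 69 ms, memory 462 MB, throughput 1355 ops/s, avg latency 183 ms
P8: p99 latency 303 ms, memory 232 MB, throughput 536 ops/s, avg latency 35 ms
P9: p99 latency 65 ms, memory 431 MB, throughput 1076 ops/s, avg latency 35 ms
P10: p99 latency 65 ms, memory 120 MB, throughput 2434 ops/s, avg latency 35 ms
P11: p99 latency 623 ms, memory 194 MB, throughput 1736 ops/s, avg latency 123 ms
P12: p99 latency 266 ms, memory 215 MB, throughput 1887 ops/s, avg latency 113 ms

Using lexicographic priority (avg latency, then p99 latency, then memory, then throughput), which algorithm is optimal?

P10

First minimize avg latency: best is 35, kept {P2, P8, P9, P10}.
Then minimize p99 latency: best is 65, kept {P9, P10}.
Then minimize memory: best is 120, kept {P10}.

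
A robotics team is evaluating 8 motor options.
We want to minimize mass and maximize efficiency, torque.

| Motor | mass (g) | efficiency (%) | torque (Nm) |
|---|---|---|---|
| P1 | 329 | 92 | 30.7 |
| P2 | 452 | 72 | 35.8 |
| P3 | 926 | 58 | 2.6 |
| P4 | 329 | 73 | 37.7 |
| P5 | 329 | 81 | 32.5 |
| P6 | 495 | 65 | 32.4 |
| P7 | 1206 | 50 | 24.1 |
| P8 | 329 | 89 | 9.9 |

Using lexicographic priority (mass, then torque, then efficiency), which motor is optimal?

First minimize mass: best is 329, kept {P1, P4, P5, P8}.
Then maximize torque: best is 37.7, kept {P4}.

P4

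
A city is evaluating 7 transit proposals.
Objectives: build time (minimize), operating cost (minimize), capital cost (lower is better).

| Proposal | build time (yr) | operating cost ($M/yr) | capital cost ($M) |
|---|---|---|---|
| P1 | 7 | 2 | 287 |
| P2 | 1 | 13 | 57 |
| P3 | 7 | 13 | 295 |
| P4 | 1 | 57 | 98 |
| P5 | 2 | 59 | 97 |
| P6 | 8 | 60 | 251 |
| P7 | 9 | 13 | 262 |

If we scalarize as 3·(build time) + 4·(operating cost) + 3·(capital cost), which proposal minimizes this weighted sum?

P2

P1: 3·7 + 4·2 + 3·287 = 890
P2: 3·1 + 4·13 + 3·57 = 226
P3: 3·7 + 4·13 + 3·295 = 958
P4: 3·1 + 4·57 + 3·98 = 525
P5: 3·2 + 4·59 + 3·97 = 533
P6: 3·8 + 4·60 + 3·251 = 1017
P7: 3·9 + 4·13 + 3·262 = 865
Lowest: P2 at 226.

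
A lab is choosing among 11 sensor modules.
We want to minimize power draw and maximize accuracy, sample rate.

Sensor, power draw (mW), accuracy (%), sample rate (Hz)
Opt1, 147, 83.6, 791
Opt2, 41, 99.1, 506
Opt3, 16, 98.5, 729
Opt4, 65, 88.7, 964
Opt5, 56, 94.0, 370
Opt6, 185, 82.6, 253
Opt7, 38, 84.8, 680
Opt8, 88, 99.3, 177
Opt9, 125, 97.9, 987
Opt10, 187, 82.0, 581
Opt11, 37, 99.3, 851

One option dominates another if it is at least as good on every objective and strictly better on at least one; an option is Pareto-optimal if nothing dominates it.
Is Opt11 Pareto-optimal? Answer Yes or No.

Yes

Opt1: worse on power draw (147 vs 37).
Opt2: worse on power draw (41 vs 37).
Opt3: worse on accuracy (98.5 vs 99.3).
Opt4: worse on power draw (65 vs 37).
Opt5: worse on power draw (56 vs 37).
Opt6: worse on power draw (185 vs 37).
Opt7: worse on power draw (38 vs 37).
Opt8: worse on power draw (88 vs 37).
Opt9: worse on power draw (125 vs 37).
Opt10: worse on power draw (187 vs 37).
No option is at least as good as Opt11 on every objective and strictly better on one.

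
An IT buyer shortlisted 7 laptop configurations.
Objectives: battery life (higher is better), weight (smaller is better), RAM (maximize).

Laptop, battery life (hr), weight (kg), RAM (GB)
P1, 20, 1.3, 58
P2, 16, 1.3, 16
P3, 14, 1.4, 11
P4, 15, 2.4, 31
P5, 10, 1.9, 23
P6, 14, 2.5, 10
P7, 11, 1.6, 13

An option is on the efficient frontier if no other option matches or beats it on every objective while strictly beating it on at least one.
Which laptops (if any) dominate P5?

P1

P1: battery life 20≥10, weight 1.3≤1.9, RAM 58≥23 — dominates P5.
Others (P2, P3, P4, P6, P7) are each worse than P5 on at least one objective.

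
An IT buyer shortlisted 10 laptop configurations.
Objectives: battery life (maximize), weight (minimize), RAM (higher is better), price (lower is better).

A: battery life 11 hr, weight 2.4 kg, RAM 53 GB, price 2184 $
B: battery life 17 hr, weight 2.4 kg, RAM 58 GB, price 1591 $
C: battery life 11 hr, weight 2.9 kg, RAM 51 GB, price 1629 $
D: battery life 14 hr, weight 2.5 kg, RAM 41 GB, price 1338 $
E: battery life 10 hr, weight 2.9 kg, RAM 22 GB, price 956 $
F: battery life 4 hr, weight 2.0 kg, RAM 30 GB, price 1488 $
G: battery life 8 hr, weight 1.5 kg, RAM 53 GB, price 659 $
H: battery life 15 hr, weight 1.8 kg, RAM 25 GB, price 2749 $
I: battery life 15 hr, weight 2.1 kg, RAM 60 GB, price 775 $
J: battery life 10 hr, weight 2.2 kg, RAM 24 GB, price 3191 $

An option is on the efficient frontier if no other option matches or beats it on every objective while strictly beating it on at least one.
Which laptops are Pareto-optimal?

A: dominated by B (battery life 17≥11, weight 2.4≤2.4, RAM 58≥53, price 1591≤2184).
B: not dominated (best battery life).
C: dominated by B (battery life 17≥11, weight 2.4≤2.9, RAM 58≥51, price 1591≤1629).
D: dominated by I (battery life 15≥14, weight 2.1≤2.5, RAM 60≥41, price 775≤1338).
E: dominated by I (battery life 15≥10, weight 2.1≤2.9, RAM 60≥22, price 775≤956).
F: dominated by G (battery life 8≥4, weight 1.5≤2.0, RAM 53≥30, price 659≤1488).
G: not dominated (best weight).
H: not dominated.
I: not dominated (best RAM).
J: dominated by H (battery life 15≥10, weight 1.8≤2.2, RAM 25≥24, price 2749≤3191).

B, G, H, I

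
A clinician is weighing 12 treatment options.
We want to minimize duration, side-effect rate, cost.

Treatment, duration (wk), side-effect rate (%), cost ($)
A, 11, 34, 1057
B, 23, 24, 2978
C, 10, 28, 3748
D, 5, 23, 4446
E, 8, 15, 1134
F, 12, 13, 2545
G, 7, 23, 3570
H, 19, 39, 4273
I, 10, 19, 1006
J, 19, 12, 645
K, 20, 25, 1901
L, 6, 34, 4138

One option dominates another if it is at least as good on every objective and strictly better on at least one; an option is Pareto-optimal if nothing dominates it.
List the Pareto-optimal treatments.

D, E, F, G, I, J, L

A: dominated by I (duration 10≤11, side-effect rate 19≤34, cost 1006≤1057).
B: dominated by E (duration 8≤23, side-effect rate 15≤24, cost 1134≤2978).
C: dominated by E (duration 8≤10, side-effect rate 15≤28, cost 1134≤3748).
D: not dominated (best duration).
E: not dominated.
F: not dominated.
G: not dominated.
H: dominated by A (duration 11≤19, side-effect rate 34≤39, cost 1057≤4273).
I: not dominated.
J: not dominated (best side-effect rate).
K: dominated by E (duration 8≤20, side-effect rate 15≤25, cost 1134≤1901).
L: not dominated.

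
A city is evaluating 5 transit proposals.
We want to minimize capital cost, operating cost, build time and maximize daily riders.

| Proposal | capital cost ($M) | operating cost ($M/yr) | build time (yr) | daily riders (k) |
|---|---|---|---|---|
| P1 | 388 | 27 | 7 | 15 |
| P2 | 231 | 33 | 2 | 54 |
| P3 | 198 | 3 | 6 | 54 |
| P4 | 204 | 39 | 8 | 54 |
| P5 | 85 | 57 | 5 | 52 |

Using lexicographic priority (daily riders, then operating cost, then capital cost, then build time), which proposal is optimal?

P3

First maximize daily riders: best is 54, kept {P2, P3, P4}.
Then minimize operating cost: best is 3, kept {P3}.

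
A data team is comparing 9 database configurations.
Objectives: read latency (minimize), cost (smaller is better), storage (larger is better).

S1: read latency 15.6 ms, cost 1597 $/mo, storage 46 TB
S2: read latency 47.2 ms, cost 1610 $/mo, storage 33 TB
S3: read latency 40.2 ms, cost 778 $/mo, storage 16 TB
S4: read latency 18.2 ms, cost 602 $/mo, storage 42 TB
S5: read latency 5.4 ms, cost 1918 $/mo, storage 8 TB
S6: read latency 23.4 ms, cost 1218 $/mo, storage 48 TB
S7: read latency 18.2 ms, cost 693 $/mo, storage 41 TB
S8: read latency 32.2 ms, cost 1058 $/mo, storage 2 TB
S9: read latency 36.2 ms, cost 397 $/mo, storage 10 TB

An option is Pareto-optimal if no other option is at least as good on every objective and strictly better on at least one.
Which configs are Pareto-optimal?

S1, S4, S5, S6, S9

S1: not dominated.
S2: dominated by S1 (read latency 15.6≤47.2, cost 1597≤1610, storage 46≥33).
S3: dominated by S4 (read latency 18.2≤40.2, cost 602≤778, storage 42≥16).
S4: not dominated.
S5: not dominated (best read latency).
S6: not dominated (best storage).
S7: dominated by S4 (read latency 18.2≤18.2, cost 602≤693, storage 42≥41).
S8: dominated by S4 (read latency 18.2≤32.2, cost 602≤1058, storage 42≥2).
S9: not dominated (best cost).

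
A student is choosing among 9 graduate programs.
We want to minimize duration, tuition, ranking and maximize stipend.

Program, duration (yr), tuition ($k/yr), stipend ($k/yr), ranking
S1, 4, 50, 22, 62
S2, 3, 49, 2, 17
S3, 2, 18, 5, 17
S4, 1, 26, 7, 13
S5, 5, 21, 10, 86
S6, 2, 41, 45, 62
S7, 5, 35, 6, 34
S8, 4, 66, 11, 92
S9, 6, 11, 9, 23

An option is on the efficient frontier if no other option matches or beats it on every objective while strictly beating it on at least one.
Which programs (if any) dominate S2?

S3, S4

S3: duration 2≤3, tuition 18≤49, stipend 5≥2, ranking 17≤17 — dominates S2.
S4: duration 1≤3, tuition 26≤49, stipend 7≥2, ranking 13≤17 — dominates S2.
Others (S1, S5, S6, S7, S8, S9) are each worse than S2 on at least one objective.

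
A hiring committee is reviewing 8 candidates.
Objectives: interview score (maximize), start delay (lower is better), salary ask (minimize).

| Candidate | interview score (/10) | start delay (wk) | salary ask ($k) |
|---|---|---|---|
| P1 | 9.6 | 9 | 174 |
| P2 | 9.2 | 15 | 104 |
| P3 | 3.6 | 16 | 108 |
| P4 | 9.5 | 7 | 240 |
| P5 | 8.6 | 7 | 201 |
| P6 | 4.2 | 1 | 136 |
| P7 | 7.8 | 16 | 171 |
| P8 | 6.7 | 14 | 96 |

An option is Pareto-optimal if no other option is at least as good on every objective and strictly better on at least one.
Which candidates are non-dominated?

P1: not dominated (best interview score).
P2: not dominated.
P3: dominated by P2 (interview score 9.2≥3.6, start delay 15≤16, salary ask 104≤108).
P4: not dominated.
P5: not dominated.
P6: not dominated (best start delay).
P7: dominated by P2 (interview score 9.2≥7.8, start delay 15≤16, salary ask 104≤171).
P8: not dominated (best salary ask).

P1, P2, P4, P5, P6, P8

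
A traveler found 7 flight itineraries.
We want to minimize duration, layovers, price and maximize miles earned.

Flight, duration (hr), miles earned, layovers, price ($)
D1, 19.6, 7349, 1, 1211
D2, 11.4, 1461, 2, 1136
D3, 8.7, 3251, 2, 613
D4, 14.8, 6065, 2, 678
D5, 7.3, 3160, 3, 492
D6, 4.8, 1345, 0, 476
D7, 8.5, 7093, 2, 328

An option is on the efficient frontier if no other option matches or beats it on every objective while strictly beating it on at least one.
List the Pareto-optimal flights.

D1, D5, D6, D7

D1: not dominated (best miles earned).
D2: dominated by D3 (duration 8.7≤11.4, miles earned 3251≥1461, layovers 2≤2, price 613≤1136).
D3: dominated by D7 (duration 8.5≤8.7, miles earned 7093≥3251, layovers 2≤2, price 328≤613).
D4: dominated by D7 (duration 8.5≤14.8, miles earned 7093≥6065, layovers 2≤2, price 328≤678).
D5: not dominated.
D6: not dominated (best duration).
D7: not dominated (best price).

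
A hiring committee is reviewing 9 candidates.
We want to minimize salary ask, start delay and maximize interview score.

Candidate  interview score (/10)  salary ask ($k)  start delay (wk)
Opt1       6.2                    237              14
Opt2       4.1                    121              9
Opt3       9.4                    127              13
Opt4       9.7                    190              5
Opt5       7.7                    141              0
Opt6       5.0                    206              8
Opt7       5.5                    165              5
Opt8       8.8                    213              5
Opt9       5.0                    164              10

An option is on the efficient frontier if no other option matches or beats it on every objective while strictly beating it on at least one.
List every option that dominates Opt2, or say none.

none

Opt1: worse on salary ask (237 vs 121).
Opt3: worse on salary ask (127 vs 121).
Opt4: worse on salary ask (190 vs 121).
Opt5: worse on salary ask (141 vs 121).
Opt6: worse on salary ask (206 vs 121).
Opt7: worse on salary ask (165 vs 121).
Opt8: worse on salary ask (213 vs 121).
Opt9: worse on salary ask (164 vs 121).
No option dominates Opt2.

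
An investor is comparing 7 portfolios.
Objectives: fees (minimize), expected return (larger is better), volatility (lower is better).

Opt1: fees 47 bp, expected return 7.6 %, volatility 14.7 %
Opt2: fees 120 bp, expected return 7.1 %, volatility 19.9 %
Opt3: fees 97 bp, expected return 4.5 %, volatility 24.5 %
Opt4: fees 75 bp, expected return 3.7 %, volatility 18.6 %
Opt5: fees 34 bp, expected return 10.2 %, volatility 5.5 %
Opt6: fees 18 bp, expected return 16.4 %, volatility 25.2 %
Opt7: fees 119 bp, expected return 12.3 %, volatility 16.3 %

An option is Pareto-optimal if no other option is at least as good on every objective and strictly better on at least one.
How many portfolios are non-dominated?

3

Opt1: dominated by Opt5 (fees 34≤47, expected return 10.2≥7.6, volatility 5.5≤14.7).
Opt2: dominated by Opt1 (fees 47≤120, expected return 7.6≥7.1, volatility 14.7≤19.9).
Opt3: dominated by Opt1 (fees 47≤97, expected return 7.6≥4.5, volatility 14.7≤24.5).
Opt4: dominated by Opt1 (fees 47≤75, expected return 7.6≥3.7, volatility 14.7≤18.6).
Opt5: not dominated (best volatility).
Opt6: not dominated (best fees).
Opt7: not dominated.
Pareto-optimal: Opt5, Opt6, Opt7 → 3.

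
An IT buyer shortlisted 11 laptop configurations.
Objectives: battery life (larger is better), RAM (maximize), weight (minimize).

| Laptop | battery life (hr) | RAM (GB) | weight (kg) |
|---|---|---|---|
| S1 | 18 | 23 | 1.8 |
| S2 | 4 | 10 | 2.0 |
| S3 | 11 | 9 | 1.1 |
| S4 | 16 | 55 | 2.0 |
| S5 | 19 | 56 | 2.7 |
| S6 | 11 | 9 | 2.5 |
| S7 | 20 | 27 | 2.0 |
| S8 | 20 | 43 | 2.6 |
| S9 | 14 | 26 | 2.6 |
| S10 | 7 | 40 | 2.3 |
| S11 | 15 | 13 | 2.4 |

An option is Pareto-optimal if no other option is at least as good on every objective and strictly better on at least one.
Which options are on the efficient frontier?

S1: not dominated.
S2: dominated by S1 (battery life 18≥4, RAM 23≥10, weight 1.8≤2.0).
S3: not dominated (best weight).
S4: not dominated.
S5: not dominated (best RAM).
S6: dominated by S1 (battery life 18≥11, RAM 23≥9, weight 1.8≤2.5).
S7: not dominated.
S8: not dominated.
S9: dominated by S4 (battery life 16≥14, RAM 55≥26, weight 2.0≤2.6).
S10: dominated by S4 (battery life 16≥7, RAM 55≥40, weight 2.0≤2.3).
S11: dominated by S1 (battery life 18≥15, RAM 23≥13, weight 1.8≤2.4).

S1, S3, S4, S5, S7, S8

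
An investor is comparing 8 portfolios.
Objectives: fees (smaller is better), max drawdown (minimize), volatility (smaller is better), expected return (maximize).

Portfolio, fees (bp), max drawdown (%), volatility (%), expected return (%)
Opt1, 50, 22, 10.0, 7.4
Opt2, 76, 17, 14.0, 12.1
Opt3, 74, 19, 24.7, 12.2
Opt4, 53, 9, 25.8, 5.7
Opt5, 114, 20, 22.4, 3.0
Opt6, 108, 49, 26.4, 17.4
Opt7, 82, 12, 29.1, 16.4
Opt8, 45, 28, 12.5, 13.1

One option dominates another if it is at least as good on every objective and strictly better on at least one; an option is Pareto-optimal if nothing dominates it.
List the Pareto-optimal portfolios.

Opt1: not dominated (best volatility).
Opt2: not dominated.
Opt3: not dominated.
Opt4: not dominated (best max drawdown).
Opt5: dominated by Opt2 (fees 76≤114, max drawdown 17≤20, volatility 14.0≤22.4, expected return 12.1≥3.0).
Opt6: not dominated (best expected return).
Opt7: not dominated.
Opt8: not dominated (best fees).

Opt1, Opt2, Opt3, Opt4, Opt6, Opt7, Opt8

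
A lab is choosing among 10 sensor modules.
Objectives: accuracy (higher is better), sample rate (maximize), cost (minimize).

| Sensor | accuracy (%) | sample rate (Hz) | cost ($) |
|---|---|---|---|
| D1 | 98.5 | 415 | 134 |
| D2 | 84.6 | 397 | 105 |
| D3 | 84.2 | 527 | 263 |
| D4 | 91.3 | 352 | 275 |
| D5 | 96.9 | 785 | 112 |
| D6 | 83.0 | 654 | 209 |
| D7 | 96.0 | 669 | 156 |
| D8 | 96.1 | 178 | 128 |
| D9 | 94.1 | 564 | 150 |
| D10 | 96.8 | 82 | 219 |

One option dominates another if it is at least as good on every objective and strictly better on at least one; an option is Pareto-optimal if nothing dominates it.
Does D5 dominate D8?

Yes

D5 vs D8: accuracy 96.9≥96.1, sample rate 785≥178, cost 112≤128 — D5 is at least as good on every objective with at least one strict improvement.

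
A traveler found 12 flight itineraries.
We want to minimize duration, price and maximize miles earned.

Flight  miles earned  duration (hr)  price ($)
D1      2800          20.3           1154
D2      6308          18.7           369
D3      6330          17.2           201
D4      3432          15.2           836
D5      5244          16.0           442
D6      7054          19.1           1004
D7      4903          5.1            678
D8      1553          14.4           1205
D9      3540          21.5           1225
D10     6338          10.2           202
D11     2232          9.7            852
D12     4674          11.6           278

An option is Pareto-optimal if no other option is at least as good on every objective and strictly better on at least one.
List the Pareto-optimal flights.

D3, D6, D7, D10

D1: dominated by D2 (miles earned 6308≥2800, duration 18.7≤20.3, price 369≤1154).
D2: dominated by D3 (miles earned 6330≥6308, duration 17.2≤18.7, price 201≤369).
D3: not dominated (best price).
D4: dominated by D7 (miles earned 4903≥3432, duration 5.1≤15.2, price 678≤836).
D5: dominated by D10 (miles earned 6338≥5244, duration 10.2≤16.0, price 202≤442).
D6: not dominated (best miles earned).
D7: not dominated (best duration).
D8: dominated by D7 (miles earned 4903≥1553, duration 5.1≤14.4, price 678≤1205).
D9: dominated by D2 (miles earned 6308≥3540, duration 18.7≤21.5, price 369≤1225).
D10: not dominated.
D11: dominated by D7 (miles earned 4903≥2232, duration 5.1≤9.7, price 678≤852).
D12: dominated by D10 (miles earned 6338≥4674, duration 10.2≤11.6, price 202≤278).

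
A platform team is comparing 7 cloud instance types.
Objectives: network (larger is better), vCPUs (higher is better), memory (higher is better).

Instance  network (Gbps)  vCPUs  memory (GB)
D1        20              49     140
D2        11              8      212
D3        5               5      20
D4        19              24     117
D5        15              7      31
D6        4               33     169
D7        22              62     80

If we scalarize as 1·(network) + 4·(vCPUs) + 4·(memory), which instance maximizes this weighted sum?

D1: 1·20 + 4·49 + 4·140 = 776
D2: 1·11 + 4·8 + 4·212 = 891
D3: 1·5 + 4·5 + 4·20 = 105
D4: 1·19 + 4·24 + 4·117 = 583
D5: 1·15 + 4·7 + 4·31 = 167
D6: 1·4 + 4·33 + 4·169 = 812
D7: 1·22 + 4·62 + 4·80 = 590
Highest: D2 at 891.

D2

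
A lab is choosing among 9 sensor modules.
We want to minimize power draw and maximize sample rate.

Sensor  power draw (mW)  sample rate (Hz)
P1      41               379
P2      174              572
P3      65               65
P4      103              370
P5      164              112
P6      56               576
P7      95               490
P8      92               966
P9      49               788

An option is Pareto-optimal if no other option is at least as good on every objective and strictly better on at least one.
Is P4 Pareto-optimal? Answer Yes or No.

No

P1 vs P4: power draw 41≤103, sample rate 379≥370 — P1 is at least as good on every objective and strictly better on at least one, so P1 dominates P4.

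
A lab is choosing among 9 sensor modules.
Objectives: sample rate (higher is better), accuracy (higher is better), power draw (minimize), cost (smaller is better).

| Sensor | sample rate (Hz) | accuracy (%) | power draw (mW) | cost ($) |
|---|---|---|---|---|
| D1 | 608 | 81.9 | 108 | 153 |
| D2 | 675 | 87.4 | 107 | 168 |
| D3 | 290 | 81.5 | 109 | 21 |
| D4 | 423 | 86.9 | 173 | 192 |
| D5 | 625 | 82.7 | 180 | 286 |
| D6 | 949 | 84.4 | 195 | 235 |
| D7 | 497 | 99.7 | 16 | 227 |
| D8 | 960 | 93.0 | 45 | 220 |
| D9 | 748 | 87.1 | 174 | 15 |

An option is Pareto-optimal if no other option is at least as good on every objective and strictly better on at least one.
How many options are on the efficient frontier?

6

D1: not dominated.
D2: not dominated.
D3: not dominated.
D4: dominated by D2 (sample rate 675≥423, accuracy 87.4≥86.9, power draw 107≤173, cost 168≤192).
D5: dominated by D2 (sample rate 675≥625, accuracy 87.4≥82.7, power draw 107≤180, cost 168≤286).
D6: dominated by D8 (sample rate 960≥949, accuracy 93.0≥84.4, power draw 45≤195, cost 220≤235).
D7: not dominated (best accuracy).
D8: not dominated (best sample rate).
D9: not dominated (best cost).
Pareto-optimal: D1, D2, D3, D7, D8, D9 → 6.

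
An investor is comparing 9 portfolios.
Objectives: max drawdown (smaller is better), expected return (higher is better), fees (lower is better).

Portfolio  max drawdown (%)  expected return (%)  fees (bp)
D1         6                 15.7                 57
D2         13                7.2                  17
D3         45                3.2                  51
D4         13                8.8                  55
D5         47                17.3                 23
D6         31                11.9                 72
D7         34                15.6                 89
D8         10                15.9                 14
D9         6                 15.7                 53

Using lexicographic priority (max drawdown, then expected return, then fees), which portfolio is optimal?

D9

First minimize max drawdown: best is 6, kept {D1, D9}.
Then maximize expected return: best is 15.7, kept {D1, D9}.
Then minimize fees: best is 53, kept {D9}.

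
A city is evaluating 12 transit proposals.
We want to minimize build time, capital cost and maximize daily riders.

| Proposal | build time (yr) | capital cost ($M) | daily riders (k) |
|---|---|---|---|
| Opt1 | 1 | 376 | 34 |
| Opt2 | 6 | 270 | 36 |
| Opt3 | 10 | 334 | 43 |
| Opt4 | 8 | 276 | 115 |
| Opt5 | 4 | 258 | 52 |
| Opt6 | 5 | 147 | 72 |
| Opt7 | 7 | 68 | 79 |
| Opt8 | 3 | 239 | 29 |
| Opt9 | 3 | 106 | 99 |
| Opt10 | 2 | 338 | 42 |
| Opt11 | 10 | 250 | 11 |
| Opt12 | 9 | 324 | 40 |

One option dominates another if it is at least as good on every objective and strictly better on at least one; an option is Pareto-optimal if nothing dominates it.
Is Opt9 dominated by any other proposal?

Opt1: worse on capital cost (376 vs 106).
Opt2: worse on build time (6 vs 3).
Opt3: worse on build time (10 vs 3).
Opt4: worse on build time (8 vs 3).
Opt5: worse on build time (4 vs 3).
Opt6: worse on build time (5 vs 3).
Opt7: worse on build time (7 vs 3).
Opt8: worse on capital cost (239 vs 106).
Opt10: worse on capital cost (338 vs 106).
Opt11: worse on build time (10 vs 3).
Opt12: worse on build time (9 vs 3).
No option is at least as good as Opt9 on every objective and strictly better on one.

No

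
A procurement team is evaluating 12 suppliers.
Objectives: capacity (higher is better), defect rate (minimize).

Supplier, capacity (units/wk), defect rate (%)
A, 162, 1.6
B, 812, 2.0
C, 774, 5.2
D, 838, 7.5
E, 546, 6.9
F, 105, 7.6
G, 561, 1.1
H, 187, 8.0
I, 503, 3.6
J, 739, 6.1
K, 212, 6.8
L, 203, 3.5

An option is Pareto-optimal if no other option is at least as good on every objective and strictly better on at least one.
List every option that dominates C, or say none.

B

B: capacity 812≥774, defect rate 2.0≤5.2 — dominates C.
Others (A, D, E, F, G, H, I, J, K, L) are each worse than C on at least one objective.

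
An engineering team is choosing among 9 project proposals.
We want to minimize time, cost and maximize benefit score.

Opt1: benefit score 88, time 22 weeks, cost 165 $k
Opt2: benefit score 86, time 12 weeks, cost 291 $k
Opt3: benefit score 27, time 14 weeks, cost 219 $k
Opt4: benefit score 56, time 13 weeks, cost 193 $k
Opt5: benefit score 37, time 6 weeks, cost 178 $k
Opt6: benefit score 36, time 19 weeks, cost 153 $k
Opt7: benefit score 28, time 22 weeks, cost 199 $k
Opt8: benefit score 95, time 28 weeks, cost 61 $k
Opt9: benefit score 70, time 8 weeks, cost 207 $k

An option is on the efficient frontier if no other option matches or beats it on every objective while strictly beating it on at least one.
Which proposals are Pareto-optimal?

Opt1: not dominated.
Opt2: not dominated.
Opt3: dominated by Opt4 (benefit score 56≥27, time 13≤14, cost 193≤219).
Opt4: not dominated.
Opt5: not dominated (best time).
Opt6: not dominated.
Opt7: dominated by Opt1 (benefit score 88≥28, time 22≤22, cost 165≤199).
Opt8: not dominated (best benefit score).
Opt9: not dominated.

Opt1, Opt2, Opt4, Opt5, Opt6, Opt8, Opt9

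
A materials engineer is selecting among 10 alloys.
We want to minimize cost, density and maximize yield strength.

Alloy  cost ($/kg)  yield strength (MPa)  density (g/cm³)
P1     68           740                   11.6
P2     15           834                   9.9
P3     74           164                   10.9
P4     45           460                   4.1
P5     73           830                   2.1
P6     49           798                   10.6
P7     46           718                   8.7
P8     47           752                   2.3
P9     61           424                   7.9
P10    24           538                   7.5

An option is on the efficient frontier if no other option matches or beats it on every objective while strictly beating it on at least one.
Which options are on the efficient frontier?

P1: dominated by P2 (cost 15≤68, yield strength 834≥740, density 9.9≤11.6).
P2: not dominated (best cost).
P3: dominated by P2 (cost 15≤74, yield strength 834≥164, density 9.9≤10.9).
P4: not dominated.
P5: not dominated (best density).
P6: dominated by P2 (cost 15≤49, yield strength 834≥798, density 9.9≤10.6).
P7: not dominated.
P8: not dominated.
P9: dominated by P4 (cost 45≤61, yield strength 460≥424, density 4.1≤7.9).
P10: not dominated.

P2, P4, P5, P7, P8, P10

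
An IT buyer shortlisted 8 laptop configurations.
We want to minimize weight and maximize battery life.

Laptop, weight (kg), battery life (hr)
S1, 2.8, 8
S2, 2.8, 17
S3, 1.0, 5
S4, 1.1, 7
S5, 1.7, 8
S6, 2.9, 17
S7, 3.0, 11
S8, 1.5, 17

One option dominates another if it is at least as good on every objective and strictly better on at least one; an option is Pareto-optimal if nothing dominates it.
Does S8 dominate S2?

Yes

S8 vs S2: weight 1.5≤2.8, battery life 17≥17 — S8 is at least as good on every objective with at least one strict improvement.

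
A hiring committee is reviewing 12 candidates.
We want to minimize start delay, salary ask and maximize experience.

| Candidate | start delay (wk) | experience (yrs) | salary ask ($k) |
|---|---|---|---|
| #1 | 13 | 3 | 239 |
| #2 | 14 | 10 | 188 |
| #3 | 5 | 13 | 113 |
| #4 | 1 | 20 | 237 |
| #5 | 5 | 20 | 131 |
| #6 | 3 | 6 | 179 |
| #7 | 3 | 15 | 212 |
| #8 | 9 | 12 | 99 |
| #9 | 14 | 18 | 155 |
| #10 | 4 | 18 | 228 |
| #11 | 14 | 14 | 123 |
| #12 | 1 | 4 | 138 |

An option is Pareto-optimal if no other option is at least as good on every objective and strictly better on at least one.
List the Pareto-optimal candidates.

#1: dominated by #3 (start delay 5≤13, experience 13≥3, salary ask 113≤239).
#2: dominated by #3 (start delay 5≤14, experience 13≥10, salary ask 113≤188).
#3: not dominated.
#4: not dominated.
#5: not dominated.
#6: not dominated.
#7: not dominated.
#8: not dominated (best salary ask).
#9: dominated by #5 (start delay 5≤14, experience 20≥18, salary ask 131≤155).
#10: not dominated.
#11: not dominated.
#12: not dominated.

#3, #4, #5, #6, #7, #8, #10, #11, #12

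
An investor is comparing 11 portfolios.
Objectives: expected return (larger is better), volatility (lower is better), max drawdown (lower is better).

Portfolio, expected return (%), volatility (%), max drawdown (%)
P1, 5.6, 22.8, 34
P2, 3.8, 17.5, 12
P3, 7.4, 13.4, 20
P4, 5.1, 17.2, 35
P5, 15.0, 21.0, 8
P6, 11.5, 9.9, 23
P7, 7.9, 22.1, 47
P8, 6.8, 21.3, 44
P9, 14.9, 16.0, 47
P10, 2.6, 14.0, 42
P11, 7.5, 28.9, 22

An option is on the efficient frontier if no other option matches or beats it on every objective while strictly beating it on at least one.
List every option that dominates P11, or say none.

P5: expected return 15.0≥7.5, volatility 21.0≤28.9, max drawdown 8≤22 — dominates P11.
Others (P1, P2, P3, P4, P6, P7, P8, P9, P10) are each worse than P11 on at least one objective.

P5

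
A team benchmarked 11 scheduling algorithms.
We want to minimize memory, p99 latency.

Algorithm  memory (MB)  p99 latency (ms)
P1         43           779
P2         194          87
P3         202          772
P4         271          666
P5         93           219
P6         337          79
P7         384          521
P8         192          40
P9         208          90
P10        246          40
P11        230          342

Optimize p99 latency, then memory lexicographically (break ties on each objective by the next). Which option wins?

First minimize p99 latency: best is 40, kept {P8, P10}.
Then minimize memory: best is 192, kept {P8}.

P8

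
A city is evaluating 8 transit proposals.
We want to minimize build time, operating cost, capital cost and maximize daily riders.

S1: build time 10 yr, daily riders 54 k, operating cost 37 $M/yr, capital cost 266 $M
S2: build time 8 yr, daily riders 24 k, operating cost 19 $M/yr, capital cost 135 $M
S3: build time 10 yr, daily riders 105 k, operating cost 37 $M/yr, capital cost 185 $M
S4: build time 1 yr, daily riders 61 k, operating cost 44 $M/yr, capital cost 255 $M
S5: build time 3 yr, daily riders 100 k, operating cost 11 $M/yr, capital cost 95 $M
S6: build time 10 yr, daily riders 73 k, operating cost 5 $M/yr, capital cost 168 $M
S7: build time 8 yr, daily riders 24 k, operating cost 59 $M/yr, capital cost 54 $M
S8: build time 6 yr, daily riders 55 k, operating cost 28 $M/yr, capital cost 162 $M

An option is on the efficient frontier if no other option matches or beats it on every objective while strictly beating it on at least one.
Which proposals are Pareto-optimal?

S1: dominated by S3 (build time 10≤10, daily riders 105≥54, operating cost 37≤37, capital cost 185≤266).
S2: dominated by S5 (build time 3≤8, daily riders 100≥24, operating cost 11≤19, capital cost 95≤135).
S3: not dominated (best daily riders).
S4: not dominated (best build time).
S5: not dominated.
S6: not dominated (best operating cost).
S7: not dominated (best capital cost).
S8: dominated by S5 (build time 3≤6, daily riders 100≥55, operating cost 11≤28, capital cost 95≤162).

S3, S4, S5, S6, S7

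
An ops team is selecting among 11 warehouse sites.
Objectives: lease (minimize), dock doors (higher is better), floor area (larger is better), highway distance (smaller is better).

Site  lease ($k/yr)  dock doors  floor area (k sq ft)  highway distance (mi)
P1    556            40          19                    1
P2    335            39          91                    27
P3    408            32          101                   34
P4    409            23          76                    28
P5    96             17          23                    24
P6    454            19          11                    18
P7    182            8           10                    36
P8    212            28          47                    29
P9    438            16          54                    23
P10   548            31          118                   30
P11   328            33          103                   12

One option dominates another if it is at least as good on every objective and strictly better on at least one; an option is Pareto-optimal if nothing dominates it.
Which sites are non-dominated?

P1: not dominated (best dock doors).
P2: not dominated.
P3: dominated by P11 (lease 328≤408, dock doors 33≥32, floor area 103≥101, highway distance 12≤34).
P4: dominated by P2 (lease 335≤409, dock doors 39≥23, floor area 91≥76, highway distance 27≤28).
P5: not dominated (best lease).
P6: dominated by P11 (lease 328≤454, dock doors 33≥19, floor area 103≥11, highway distance 12≤18).
P7: dominated by P5 (lease 96≤182, dock doors 17≥8, floor area 23≥10, highway distance 24≤36).
P8: not dominated.
P9: dominated by P11 (lease 328≤438, dock doors 33≥16, floor area 103≥54, highway distance 12≤23).
P10: not dominated (best floor area).
P11: not dominated.

P1, P2, P5, P8, P10, P11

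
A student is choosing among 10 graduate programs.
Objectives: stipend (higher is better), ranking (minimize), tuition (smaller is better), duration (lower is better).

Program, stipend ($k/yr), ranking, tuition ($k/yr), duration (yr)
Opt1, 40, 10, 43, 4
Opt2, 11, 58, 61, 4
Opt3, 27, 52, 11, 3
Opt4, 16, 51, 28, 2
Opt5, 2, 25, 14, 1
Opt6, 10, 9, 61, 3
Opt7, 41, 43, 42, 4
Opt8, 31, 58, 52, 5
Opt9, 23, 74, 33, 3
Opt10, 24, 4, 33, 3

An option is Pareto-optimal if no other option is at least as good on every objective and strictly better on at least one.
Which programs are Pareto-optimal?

Opt1: not dominated.
Opt2: dominated by Opt1 (stipend 40≥11, ranking 10≤58, tuition 43≤61, duration 4≤4).
Opt3: not dominated (best tuition).
Opt4: not dominated.
Opt5: not dominated (best duration).
Opt6: dominated by Opt10 (stipend 24≥10, ranking 4≤9, tuition 33≤61, duration 3≤3).
Opt7: not dominated (best stipend).
Opt8: dominated by Opt1 (stipend 40≥31, ranking 10≤58, tuition 43≤52, duration 4≤5).
Opt9: dominated by Opt3 (stipend 27≥23, ranking 52≤74, tuition 11≤33, duration 3≤3).
Opt10: not dominated (best ranking).

Opt1, Opt3, Opt4, Opt5, Opt7, Opt10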